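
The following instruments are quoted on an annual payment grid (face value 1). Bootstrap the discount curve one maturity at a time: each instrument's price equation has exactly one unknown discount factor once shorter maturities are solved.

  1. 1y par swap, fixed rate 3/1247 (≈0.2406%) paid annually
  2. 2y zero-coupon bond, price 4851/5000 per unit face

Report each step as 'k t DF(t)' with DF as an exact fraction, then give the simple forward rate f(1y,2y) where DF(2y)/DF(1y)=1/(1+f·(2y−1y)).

1 1 1247/1250
2 2 4851/5000
f(1y,2y) = ((1247/1250)/(4851/5000) − 1)/(1) = 137/4851 ≈ 2.8242%

step 1 [1y] swap r/1=3/1247: DF=(1 − 3/1247·(0))/(1+3/1247) = 1247/1250 ≈ 0.997600
step 2 [2y] zero: DF = P = 4851/5000 ≈ 0.970200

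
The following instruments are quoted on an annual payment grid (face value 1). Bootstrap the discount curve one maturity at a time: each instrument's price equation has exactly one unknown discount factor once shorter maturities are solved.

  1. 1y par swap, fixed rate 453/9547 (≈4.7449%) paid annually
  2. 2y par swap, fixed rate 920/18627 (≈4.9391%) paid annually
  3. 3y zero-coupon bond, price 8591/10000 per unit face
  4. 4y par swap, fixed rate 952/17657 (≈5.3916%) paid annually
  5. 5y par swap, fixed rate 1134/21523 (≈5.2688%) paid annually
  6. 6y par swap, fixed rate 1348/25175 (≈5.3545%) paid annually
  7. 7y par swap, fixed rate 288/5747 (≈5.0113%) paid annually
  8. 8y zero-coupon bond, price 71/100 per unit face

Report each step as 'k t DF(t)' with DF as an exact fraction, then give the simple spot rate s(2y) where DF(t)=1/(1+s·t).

step 1 [1y] swap r/1=453/9547: DF=(1 − 453/9547·(0))/(1+453/9547) = 9547/10000 ≈ 0.954700
step 2 [2y] swap r/1=920/18627: DF=(1 − 920/18627·(0.954700))/(1+920/18627) = 227/250 ≈ 0.908000
step 3 [3y] zero: DF = P = 8591/10000 ≈ 0.859100
step 4 [4y] swap r/1=952/17657: DF=(1 − 952/17657·(0.954700+0.908000+0.859100))/(1+952/17657) = 506/625 ≈ 0.809600
step 5 [5y] swap r/1=1134/21523: DF=(1 − 1134/21523·(0.954700+0.908000+0.859100+0.809600))/(1+1134/21523) = 1933/2500 ≈ 0.773200
step 6 [6y] swap r/1=1348/25175: DF=(1 − 1348/25175·(0.954700+0.908000+0.859100+0.809600+0.773200))/(1+1348/25175) = 913/1250 ≈ 0.730400
step 7 [7y] swap r/1=288/5747: DF=(1 − 288/5747·(0.954700+0.908000+0.859100+0.809600+0.773200+0.730400))/(1+288/5747) = 89/125 ≈ 0.712000
step 8 [8y] zero: DF = P = 71/100 ≈ 0.710000

1 1 9547/10000
2 2 227/250
3 3 8591/10000
4 4 506/625
5 5 1933/2500
6 6 913/1250
7 7 89/125
8 8 71/100
s(2y) = (1/(227/250) − 1)/(2) = 23/454 ≈ 5.0661%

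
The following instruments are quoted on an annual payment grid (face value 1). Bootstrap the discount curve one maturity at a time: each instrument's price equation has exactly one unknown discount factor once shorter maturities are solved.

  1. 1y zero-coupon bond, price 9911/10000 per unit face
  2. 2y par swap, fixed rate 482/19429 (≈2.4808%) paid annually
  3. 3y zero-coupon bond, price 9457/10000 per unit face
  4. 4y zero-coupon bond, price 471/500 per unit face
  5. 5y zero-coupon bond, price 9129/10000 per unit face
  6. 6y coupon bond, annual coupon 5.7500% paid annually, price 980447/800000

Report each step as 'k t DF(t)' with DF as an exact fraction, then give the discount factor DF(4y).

1 1 9911/10000
2 2 4759/5000
3 3 9457/10000
4 4 471/500
5 5 9129/10000
6 6 901/1000
DF(4y) = 471/500 ≈ 0.942000

step 1 [1y] zero: DF = P = 9911/10000 ≈ 0.991100
step 2 [2y] swap r/1=482/19429: DF=(1 − 482/19429·(0.991100))/(1+482/19429) = 4759/5000 ≈ 0.951800
step 3 [3y] zero: DF = P = 9457/10000 ≈ 0.945700
step 4 [4y] zero: DF = P = 471/500 ≈ 0.942000
step 5 [5y] zero: DF = P = 9129/10000 ≈ 0.912900
step 6 [6y] bond c/1=23/400: DF=(980447/800000 − 23/400·(0.991100+0.951800+0.945700+0.942000+0.912900))/(1+23/400) = 901/1000 ≈ 0.901000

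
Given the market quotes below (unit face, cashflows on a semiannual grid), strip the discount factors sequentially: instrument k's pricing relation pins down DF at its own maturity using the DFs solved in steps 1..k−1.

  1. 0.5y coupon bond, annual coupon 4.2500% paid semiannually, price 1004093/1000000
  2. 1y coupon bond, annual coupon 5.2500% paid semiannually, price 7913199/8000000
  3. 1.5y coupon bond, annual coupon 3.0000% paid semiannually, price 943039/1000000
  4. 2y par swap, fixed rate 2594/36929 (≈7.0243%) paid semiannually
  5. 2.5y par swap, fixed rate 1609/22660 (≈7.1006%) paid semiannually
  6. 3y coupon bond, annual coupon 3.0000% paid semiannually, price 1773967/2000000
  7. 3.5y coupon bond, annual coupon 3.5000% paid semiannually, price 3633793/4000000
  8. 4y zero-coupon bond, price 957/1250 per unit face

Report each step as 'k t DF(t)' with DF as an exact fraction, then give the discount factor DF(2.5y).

step 1 [0.5y] bond c/2=17/800: DF=(1004093/1000000 − 17/800·(0))/(1+17/800) = 1229/1250 ≈ 0.983200
step 2 [1y] bond c/2=21/800: DF=(7913199/8000000 − 21/800·(0.983200))/(1+21/800) = 9387/10000 ≈ 0.938700
step 3 [1.5y] bond c/2=3/200: DF=(943039/1000000 − 3/200·(0.983200+0.938700))/(1+3/200) = 9007/10000 ≈ 0.900700
step 4 [2y] swap r/2=1297/36929: DF=(1 − 1297/36929·(0.983200+0.938700+0.900700))/(1+1297/36929) = 8703/10000 ≈ 0.870300
step 5 [2.5y] swap r/2=1609/45320: DF=(1 − 1609/45320·(0.983200+0.938700+0.900700+0.870300))/(1+1609/45320) = 8391/10000 ≈ 0.839100
step 6 [3y] bond c/2=3/200: DF=(1773967/2000000 − 3/200·(0.983200+0.938700+0.900700+0.870300+0.839100))/(1+3/200) = 8069/10000 ≈ 0.806900
step 7 [3.5y] bond c/2=7/400: DF=(3633793/4000000 − 7/400·(0.983200+0.938700+0.900700+0.870300+0.839100+0.806900))/(1+7/400) = 801/1000 ≈ 0.801000
step 8 [4y] zero: DF = P = 957/1250 ≈ 0.765600

1 1/2 1229/1250
2 1 9387/10000
3 3/2 9007/10000
4 2 8703/10000
5 5/2 8391/10000
6 3 8069/10000
7 7/2 801/1000
8 4 957/1250
DF(2.5y) = 8391/10000 ≈ 0.839100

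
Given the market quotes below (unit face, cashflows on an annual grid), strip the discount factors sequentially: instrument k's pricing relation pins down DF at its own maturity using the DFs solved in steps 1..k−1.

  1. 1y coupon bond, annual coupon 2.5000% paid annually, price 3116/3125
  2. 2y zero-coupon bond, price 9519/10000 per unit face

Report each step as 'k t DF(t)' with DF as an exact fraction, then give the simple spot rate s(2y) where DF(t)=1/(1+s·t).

step 1 [1y] bond c/1=1/40: DF=(3116/3125 − 1/40·(0))/(1+1/40) = 608/625 ≈ 0.972800
step 2 [2y] zero: DF = P = 9519/10000 ≈ 0.951900

1 1 608/625
2 2 9519/10000
s(2y) = (1/(9519/10000) − 1)/(2) = 481/19038 ≈ 2.5265%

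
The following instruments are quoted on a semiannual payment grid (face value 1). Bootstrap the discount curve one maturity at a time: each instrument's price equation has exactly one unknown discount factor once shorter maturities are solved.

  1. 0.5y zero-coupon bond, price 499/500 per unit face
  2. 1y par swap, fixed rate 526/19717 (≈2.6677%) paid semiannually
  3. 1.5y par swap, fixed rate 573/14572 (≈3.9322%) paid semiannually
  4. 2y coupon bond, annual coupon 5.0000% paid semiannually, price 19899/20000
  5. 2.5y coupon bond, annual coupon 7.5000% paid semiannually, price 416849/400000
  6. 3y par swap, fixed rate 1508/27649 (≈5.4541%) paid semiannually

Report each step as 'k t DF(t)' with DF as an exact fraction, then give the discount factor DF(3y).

1 1/2 499/500
2 1 9737/10000
3 3/2 9427/10000
4 2 2249/2500
5 5/2 4333/5000
6 3 2123/2500
DF(3y) = 2123/2500 ≈ 0.849200

step 1 [0.5y] zero: DF = P = 499/500 ≈ 0.998000
step 2 [1y] swap r/2=263/19717: DF=(1 − 263/19717·(0.998000))/(1+263/19717) = 9737/10000 ≈ 0.973700
step 3 [1.5y] swap r/2=573/29144: DF=(1 − 573/29144·(0.998000+0.973700))/(1+573/29144) = 9427/10000 ≈ 0.942700
step 4 [2y] bond c/2=1/40: DF=(19899/20000 − 1/40·(0.998000+0.973700+0.942700))/(1+1/40) = 2249/2500 ≈ 0.899600
step 5 [2.5y] bond c/2=3/80: DF=(416849/400000 − 3/80·(0.998000+0.973700+0.942700+0.899600))/(1+3/80) = 4333/5000 ≈ 0.866600
step 6 [3y] swap r/2=754/27649: DF=(1 − 754/27649·(0.998000+0.973700+0.942700+0.899600+0.866600))/(1+754/27649) = 2123/2500 ≈ 0.849200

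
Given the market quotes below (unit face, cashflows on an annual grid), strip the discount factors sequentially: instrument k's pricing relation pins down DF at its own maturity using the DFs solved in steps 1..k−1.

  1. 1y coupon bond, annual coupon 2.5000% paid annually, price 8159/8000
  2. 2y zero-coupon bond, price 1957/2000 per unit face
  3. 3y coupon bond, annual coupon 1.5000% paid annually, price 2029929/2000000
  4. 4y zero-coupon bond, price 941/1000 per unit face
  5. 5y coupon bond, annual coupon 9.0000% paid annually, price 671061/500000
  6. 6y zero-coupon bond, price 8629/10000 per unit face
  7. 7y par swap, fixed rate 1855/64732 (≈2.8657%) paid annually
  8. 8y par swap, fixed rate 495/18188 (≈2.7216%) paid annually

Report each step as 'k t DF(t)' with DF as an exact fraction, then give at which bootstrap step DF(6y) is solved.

step 1 [1y] bond c/1=1/40: DF=(8159/8000 − 1/40·(0))/(1+1/40) = 199/200 ≈ 0.995000
step 2 [2y] zero: DF = P = 1957/2000 ≈ 0.978500
step 3 [3y] bond c/1=3/200: DF=(2029929/2000000 − 3/200·(0.995000+0.978500))/(1+3/200) = 2427/2500 ≈ 0.970800
step 4 [4y] zero: DF = P = 941/1000 ≈ 0.941000
step 5 [5y] bond c/1=9/100: DF=(671061/500000 − 9/100·(0.995000+0.978500+0.970800+0.941000))/(1+9/100) = 1821/2000 ≈ 0.910500
step 6 [6y] zero: DF = P = 8629/10000 ≈ 0.862900
step 7 [7y] swap r/1=1855/64732: DF=(1 − 1855/64732·(0.995000+0.978500+0.970800+0.941000+0.910500+0.862900))/(1+1855/64732) = 1629/2000 ≈ 0.814500
step 8 [8y] swap r/1=495/18188: DF=(1 − 495/18188·(0.995000+0.978500+0.970800+0.941000+0.910500+0.862900+0.814500))/(1+495/18188) = 401/500 ≈ 0.802000

1 1 199/200
2 2 1957/2000
3 3 2427/2500
4 4 941/1000
5 5 1821/2000
6 6 8629/10000
7 7 1629/2000
8 8 401/500
DF(6y) is solved at step 6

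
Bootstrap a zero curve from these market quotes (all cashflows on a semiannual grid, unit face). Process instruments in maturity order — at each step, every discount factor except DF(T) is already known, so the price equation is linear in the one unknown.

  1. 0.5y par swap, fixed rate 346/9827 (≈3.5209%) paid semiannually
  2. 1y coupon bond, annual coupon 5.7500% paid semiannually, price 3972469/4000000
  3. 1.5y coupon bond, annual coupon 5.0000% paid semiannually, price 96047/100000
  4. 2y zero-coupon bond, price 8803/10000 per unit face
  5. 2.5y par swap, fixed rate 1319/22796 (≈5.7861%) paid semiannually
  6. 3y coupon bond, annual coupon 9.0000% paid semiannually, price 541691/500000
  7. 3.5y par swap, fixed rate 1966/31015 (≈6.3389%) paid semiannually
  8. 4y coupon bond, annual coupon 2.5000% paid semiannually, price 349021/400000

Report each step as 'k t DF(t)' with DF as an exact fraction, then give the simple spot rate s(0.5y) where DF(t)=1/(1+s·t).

1 1/2 9827/10000
2 1 9379/10000
3 3/2 4451/5000
4 2 8803/10000
5 5/2 8681/10000
6 3 2101/2500
7 7/2 4017/5000
8 4 1963/2500
s(0.5y) = (1/(9827/10000) − 1)/(1/2) = 346/9827 ≈ 3.5209%

step 1 [0.5y] swap r/2=173/9827: DF=(1 − 173/9827·(0))/(1+173/9827) = 9827/10000 ≈ 0.982700
step 2 [1y] bond c/2=23/800: DF=(3972469/4000000 − 23/800·(0.982700))/(1+23/800) = 9379/10000 ≈ 0.937900
step 3 [1.5y] bond c/2=1/40: DF=(96047/100000 − 1/40·(0.982700+0.937900))/(1+1/40) = 4451/5000 ≈ 0.890200
step 4 [2y] zero: DF = P = 8803/10000 ≈ 0.880300
step 5 [2.5y] swap r/2=1319/45592: DF=(1 − 1319/45592·(0.982700+0.937900+0.890200+0.880300))/(1+1319/45592) = 8681/10000 ≈ 0.868100
step 6 [3y] bond c/2=9/200: DF=(541691/500000 − 9/200·(0.982700+0.937900+0.890200+0.880300+0.868100))/(1+9/200) = 2101/2500 ≈ 0.840400
step 7 [3.5y] swap r/2=983/31015: DF=(1 − 983/31015·(0.982700+0.937900+0.890200+0.880300+0.868100+0.840400))/(1+983/31015) = 4017/5000 ≈ 0.803400
step 8 [4y] bond c/2=1/80: DF=(349021/400000 − 1/80·(0.982700+0.937900+0.890200+0.880300+0.868100+0.840400+0.803400))/(1+1/80) = 1963/2500 ≈ 0.785200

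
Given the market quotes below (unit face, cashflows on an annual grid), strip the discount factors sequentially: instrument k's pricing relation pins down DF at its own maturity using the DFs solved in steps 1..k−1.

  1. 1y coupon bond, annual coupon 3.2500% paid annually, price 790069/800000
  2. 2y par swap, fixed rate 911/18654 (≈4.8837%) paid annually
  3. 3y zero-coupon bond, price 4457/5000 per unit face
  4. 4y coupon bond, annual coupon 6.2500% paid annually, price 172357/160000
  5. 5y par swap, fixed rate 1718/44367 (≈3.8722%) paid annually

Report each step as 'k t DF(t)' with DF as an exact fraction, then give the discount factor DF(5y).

step 1 [1y] bond c/1=13/400: DF=(790069/800000 − 13/400·(0))/(1+13/400) = 1913/2000 ≈ 0.956500
step 2 [2y] swap r/1=911/18654: DF=(1 − 911/18654·(0.956500))/(1+911/18654) = 9089/10000 ≈ 0.908900
step 3 [3y] zero: DF = P = 4457/5000 ≈ 0.891400
step 4 [4y] bond c/1=1/16: DF=(172357/160000 − 1/16·(0.956500+0.908900+0.891400))/(1+1/16) = 8517/10000 ≈ 0.851700
step 5 [5y] swap r/1=1718/44367: DF=(1 − 1718/44367·(0.956500+0.908900+0.891400+0.851700))/(1+1718/44367) = 4141/5000 ≈ 0.828200

1 1 1913/2000
2 2 9089/10000
3 3 4457/5000
4 4 8517/10000
5 5 4141/5000
DF(5y) = 4141/5000 ≈ 0.828200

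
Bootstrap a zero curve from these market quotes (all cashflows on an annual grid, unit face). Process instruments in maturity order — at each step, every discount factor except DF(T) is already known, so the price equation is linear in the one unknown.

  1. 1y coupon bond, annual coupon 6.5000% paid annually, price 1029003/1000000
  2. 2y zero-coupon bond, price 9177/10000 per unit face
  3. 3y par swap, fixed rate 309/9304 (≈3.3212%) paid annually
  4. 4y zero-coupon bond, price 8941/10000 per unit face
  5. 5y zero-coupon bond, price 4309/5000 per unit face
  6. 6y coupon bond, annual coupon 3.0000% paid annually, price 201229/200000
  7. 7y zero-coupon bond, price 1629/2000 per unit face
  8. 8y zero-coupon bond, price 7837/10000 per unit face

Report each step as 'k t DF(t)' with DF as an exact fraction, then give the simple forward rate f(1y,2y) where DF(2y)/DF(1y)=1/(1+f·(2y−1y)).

step 1 [1y] bond c/1=13/200: DF=(1029003/1000000 − 13/200·(0))/(1+13/200) = 4831/5000 ≈ 0.966200
step 2 [2y] zero: DF = P = 9177/10000 ≈ 0.917700
step 3 [3y] swap r/1=309/9304: DF=(1 − 309/9304·(0.966200+0.917700))/(1+309/9304) = 9073/10000 ≈ 0.907300
step 4 [4y] zero: DF = P = 8941/10000 ≈ 0.894100
step 5 [5y] zero: DF = P = 4309/5000 ≈ 0.861800
step 6 [6y] bond c/1=3/100: DF=(201229/200000 − 3/100·(0.966200+0.917700+0.907300+0.894100+0.861800))/(1+3/100) = 2111/2500 ≈ 0.844400
step 7 [7y] zero: DF = P = 1629/2000 ≈ 0.814500
step 8 [8y] zero: DF = P = 7837/10000 ≈ 0.783700

1 1 4831/5000
2 2 9177/10000
3 3 9073/10000
4 4 8941/10000
5 5 4309/5000
6 6 2111/2500
7 7 1629/2000
8 8 7837/10000
f(1y,2y) = ((4831/5000)/(9177/10000) − 1)/(1) = 485/9177 ≈ 5.2850%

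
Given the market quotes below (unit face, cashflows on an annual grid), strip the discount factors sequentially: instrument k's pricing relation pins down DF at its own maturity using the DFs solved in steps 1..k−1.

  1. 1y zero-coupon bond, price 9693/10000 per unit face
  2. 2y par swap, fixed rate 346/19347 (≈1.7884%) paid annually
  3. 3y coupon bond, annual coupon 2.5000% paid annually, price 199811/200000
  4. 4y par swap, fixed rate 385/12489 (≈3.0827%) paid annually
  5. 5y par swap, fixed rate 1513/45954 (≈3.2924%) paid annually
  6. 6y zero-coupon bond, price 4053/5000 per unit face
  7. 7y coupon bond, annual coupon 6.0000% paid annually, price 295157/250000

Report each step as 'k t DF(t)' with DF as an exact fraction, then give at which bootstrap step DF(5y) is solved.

step 1 [1y] zero: DF = P = 9693/10000 ≈ 0.969300
step 2 [2y] swap r/1=346/19347: DF=(1 − 346/19347·(0.969300))/(1+346/19347) = 4827/5000 ≈ 0.965400
step 3 [3y] bond c/1=1/40: DF=(199811/200000 − 1/40·(0.969300+0.965400))/(1+1/40) = 371/400 ≈ 0.927500
step 4 [4y] swap r/1=385/12489: DF=(1 − 385/12489·(0.969300+0.965400+0.927500))/(1+385/12489) = 1769/2000 ≈ 0.884500
step 5 [5y] swap r/1=1513/45954: DF=(1 − 1513/45954·(0.969300+0.965400+0.927500+0.884500))/(1+1513/45954) = 8487/10000 ≈ 0.848700
step 6 [6y] zero: DF = P = 4053/5000 ≈ 0.810600
step 7 [7y] bond c/1=3/50: DF=(295157/250000 − 3/50·(0.969300+0.965400+0.927500+0.884500+0.848700+0.810600))/(1+3/50) = 4039/5000 ≈ 0.807800

1 1 9693/10000
2 2 4827/5000
3 3 371/400
4 4 1769/2000
5 5 8487/10000
6 6 4053/5000
7 7 4039/5000
DF(5y) is solved at step 5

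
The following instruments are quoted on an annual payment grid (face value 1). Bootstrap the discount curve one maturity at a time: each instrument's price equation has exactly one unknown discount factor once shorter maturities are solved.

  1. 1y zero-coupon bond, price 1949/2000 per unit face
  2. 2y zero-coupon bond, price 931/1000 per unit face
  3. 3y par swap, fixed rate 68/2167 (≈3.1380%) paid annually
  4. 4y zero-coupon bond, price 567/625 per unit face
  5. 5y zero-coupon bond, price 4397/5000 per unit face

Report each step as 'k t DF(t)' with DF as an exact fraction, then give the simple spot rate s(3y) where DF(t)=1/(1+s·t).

step 1 [1y] zero: DF = P = 1949/2000 ≈ 0.974500
step 2 [2y] zero: DF = P = 931/1000 ≈ 0.931000
step 3 [3y] swap r/1=68/2167: DF=(1 − 68/2167·(0.974500+0.931000))/(1+68/2167) = 2279/2500 ≈ 0.911600
step 4 [4y] zero: DF = P = 567/625 ≈ 0.907200
step 5 [5y] zero: DF = P = 4397/5000 ≈ 0.879400

1 1 1949/2000
2 2 931/1000
3 3 2279/2500
4 4 567/625
5 5 4397/5000
s(3y) = (1/(2279/2500) − 1)/(3) = 221/6837 ≈ 3.2324%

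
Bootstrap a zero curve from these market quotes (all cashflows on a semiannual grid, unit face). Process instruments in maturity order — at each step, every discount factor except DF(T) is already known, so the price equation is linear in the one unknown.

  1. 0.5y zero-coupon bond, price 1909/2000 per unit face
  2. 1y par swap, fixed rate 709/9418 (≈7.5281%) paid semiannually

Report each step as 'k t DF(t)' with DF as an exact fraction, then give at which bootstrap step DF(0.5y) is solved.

1 1/2 1909/2000
2 1 9291/10000
DF(0.5y) is solved at step 1

step 1 [0.5y] zero: DF = P = 1909/2000 ≈ 0.954500
step 2 [1y] swap r/2=709/18836: DF=(1 − 709/18836·(0.954500))/(1+709/18836) = 9291/10000 ≈ 0.929100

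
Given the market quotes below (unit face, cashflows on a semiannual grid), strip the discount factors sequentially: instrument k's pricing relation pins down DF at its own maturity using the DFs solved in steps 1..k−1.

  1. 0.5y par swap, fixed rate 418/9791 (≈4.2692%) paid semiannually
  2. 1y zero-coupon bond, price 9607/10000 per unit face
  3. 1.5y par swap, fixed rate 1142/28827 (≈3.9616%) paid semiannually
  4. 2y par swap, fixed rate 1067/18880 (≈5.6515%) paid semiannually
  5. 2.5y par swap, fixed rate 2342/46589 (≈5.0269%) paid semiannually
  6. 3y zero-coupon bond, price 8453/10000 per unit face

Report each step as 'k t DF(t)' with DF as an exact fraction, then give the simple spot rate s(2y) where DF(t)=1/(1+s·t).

step 1 [0.5y] swap r/2=209/9791: DF=(1 − 209/9791·(0))/(1+209/9791) = 9791/10000 ≈ 0.979100
step 2 [1y] zero: DF = P = 9607/10000 ≈ 0.960700
step 3 [1.5y] swap r/2=571/28827: DF=(1 − 571/28827·(0.979100+0.960700))/(1+571/28827) = 9429/10000 ≈ 0.942900
step 4 [2y] swap r/2=1067/37760: DF=(1 − 1067/37760·(0.979100+0.960700+0.942900))/(1+1067/37760) = 8933/10000 ≈ 0.893300
step 5 [2.5y] swap r/2=1171/46589: DF=(1 − 1171/46589·(0.979100+0.960700+0.942900+0.893300))/(1+1171/46589) = 8829/10000 ≈ 0.882900
step 6 [3y] zero: DF = P = 8453/10000 ≈ 0.845300

1 1/2 9791/10000
2 1 9607/10000
3 3/2 9429/10000
4 2 8933/10000
5 5/2 8829/10000
6 3 8453/10000
s(2y) = (1/(8933/10000) − 1)/(2) = 1067/17866 ≈ 5.9722%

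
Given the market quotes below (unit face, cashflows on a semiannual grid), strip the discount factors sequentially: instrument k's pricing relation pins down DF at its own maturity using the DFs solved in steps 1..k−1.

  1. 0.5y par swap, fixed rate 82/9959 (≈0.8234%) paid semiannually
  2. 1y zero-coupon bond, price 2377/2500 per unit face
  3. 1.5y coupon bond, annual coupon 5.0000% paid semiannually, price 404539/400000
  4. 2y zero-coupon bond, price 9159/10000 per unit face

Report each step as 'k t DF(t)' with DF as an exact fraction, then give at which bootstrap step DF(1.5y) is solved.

1 1/2 9959/10000
2 1 2377/2500
3 3/2 587/625
4 2 9159/10000
DF(1.5y) is solved at step 3

step 1 [0.5y] swap r/2=41/9959: DF=(1 − 41/9959·(0))/(1+41/9959) = 9959/10000 ≈ 0.995900
step 2 [1y] zero: DF = P = 2377/2500 ≈ 0.950800
step 3 [1.5y] bond c/2=1/40: DF=(404539/400000 − 1/40·(0.995900+0.950800))/(1+1/40) = 587/625 ≈ 0.939200
step 4 [2y] zero: DF = P = 9159/10000 ≈ 0.915900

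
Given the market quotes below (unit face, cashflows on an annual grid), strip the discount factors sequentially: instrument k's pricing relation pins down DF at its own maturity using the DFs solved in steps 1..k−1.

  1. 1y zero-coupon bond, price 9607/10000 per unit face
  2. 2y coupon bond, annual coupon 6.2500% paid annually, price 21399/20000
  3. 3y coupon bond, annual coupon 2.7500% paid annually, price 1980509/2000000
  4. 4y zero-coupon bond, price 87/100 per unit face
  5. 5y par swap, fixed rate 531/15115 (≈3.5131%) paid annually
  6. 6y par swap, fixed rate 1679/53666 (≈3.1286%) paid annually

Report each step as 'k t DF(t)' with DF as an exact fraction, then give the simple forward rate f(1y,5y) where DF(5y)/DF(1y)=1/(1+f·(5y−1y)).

step 1 [1y] zero: DF = P = 9607/10000 ≈ 0.960700
step 2 [2y] bond c/1=1/16: DF=(21399/20000 − 1/16·(0.960700))/(1+1/16) = 1901/2000 ≈ 0.950500
step 3 [3y] bond c/1=11/400: DF=(1980509/2000000 − 11/400·(0.960700+0.950500))/(1+11/400) = 4563/5000 ≈ 0.912600
step 4 [4y] zero: DF = P = 87/100 ≈ 0.870000
step 5 [5y] swap r/1=531/15115: DF=(1 − 531/15115·(0.960700+0.950500+0.912600+0.870000))/(1+531/15115) = 8407/10000 ≈ 0.840700
step 6 [6y] swap r/1=1679/53666: DF=(1 − 1679/53666·(0.960700+0.950500+0.912600+0.870000+0.840700))/(1+1679/53666) = 8321/10000 ≈ 0.832100

1 1 9607/10000
2 2 1901/2000
3 3 4563/5000
4 4 87/100
5 5 8407/10000
6 6 8321/10000
f(1y,5y) = ((9607/10000)/(8407/10000) − 1)/(4) = 300/8407 ≈ 3.5685%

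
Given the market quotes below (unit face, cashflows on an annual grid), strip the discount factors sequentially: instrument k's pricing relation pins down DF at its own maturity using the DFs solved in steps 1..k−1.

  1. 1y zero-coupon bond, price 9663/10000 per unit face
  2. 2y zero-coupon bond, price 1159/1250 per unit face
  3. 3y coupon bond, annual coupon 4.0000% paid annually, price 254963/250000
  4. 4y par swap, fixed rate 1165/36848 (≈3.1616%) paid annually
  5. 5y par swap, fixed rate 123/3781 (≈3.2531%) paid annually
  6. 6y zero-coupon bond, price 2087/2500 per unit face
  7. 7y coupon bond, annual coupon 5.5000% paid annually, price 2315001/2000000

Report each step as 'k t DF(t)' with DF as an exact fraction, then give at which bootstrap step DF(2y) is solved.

step 1 [1y] zero: DF = P = 9663/10000 ≈ 0.966300
step 2 [2y] zero: DF = P = 1159/1250 ≈ 0.927200
step 3 [3y] bond c/1=1/25: DF=(254963/250000 − 1/25·(0.966300+0.927200))/(1+1/25) = 4539/5000 ≈ 0.907800
step 4 [4y] swap r/1=1165/36848: DF=(1 − 1165/36848·(0.966300+0.927200+0.907800))/(1+1165/36848) = 1767/2000 ≈ 0.883500
step 5 [5y] swap r/1=123/3781: DF=(1 − 123/3781·(0.966300+0.927200+0.907800+0.883500))/(1+123/3781) = 2131/2500 ≈ 0.852400
step 6 [6y] zero: DF = P = 2087/2500 ≈ 0.834800
step 7 [7y] bond c/1=11/200: DF=(2315001/2000000 − 11/200·(0.966300+0.927200+0.907800+0.883500+0.852400+0.834800))/(1+11/200) = 8171/10000 ≈ 0.817100

1 1 9663/10000
2 2 1159/1250
3 3 4539/5000
4 4 1767/2000
5 5 2131/2500
6 6 2087/2500
7 7 8171/10000
DF(2y) is solved at step 2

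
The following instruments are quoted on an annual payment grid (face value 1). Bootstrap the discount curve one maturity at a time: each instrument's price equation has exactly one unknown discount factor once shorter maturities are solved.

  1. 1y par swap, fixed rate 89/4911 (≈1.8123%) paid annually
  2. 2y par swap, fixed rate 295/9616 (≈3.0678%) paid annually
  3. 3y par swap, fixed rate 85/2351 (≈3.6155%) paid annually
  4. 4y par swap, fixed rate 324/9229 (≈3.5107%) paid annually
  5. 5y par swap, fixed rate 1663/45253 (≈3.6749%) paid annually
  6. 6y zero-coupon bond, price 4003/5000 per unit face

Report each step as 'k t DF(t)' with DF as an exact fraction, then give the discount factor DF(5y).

step 1 [1y] swap r/1=89/4911: DF=(1 − 89/4911·(0))/(1+89/4911) = 4911/5000 ≈ 0.982200
step 2 [2y] swap r/1=295/9616: DF=(1 − 295/9616·(0.982200))/(1+295/9616) = 941/1000 ≈ 0.941000
step 3 [3y] swap r/1=85/2351: DF=(1 − 85/2351·(0.982200+0.941000))/(1+85/2351) = 449/500 ≈ 0.898000
step 4 [4y] swap r/1=324/9229: DF=(1 − 324/9229·(0.982200+0.941000+0.898000))/(1+324/9229) = 544/625 ≈ 0.870400
step 5 [5y] swap r/1=1663/45253: DF=(1 − 1663/45253·(0.982200+0.941000+0.898000+0.870400))/(1+1663/45253) = 8337/10000 ≈ 0.833700
step 6 [6y] zero: DF = P = 4003/5000 ≈ 0.800600

1 1 4911/5000
2 2 941/1000
3 3 449/500
4 4 544/625
5 5 8337/10000
6 6 4003/5000
DF(5y) = 8337/10000 ≈ 0.833700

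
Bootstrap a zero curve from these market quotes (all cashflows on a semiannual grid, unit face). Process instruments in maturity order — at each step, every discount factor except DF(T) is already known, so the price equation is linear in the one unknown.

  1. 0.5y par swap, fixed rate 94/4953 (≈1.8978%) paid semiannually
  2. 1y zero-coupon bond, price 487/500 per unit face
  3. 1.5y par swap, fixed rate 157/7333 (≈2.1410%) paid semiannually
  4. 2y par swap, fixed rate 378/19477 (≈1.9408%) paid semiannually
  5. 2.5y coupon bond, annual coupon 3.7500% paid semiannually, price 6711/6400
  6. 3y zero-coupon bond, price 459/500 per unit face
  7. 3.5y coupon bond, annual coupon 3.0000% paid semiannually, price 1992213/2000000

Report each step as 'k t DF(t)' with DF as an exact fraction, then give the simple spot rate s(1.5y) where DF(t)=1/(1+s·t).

1 1/2 4953/5000
2 1 487/500
3 3/2 4843/5000
4 2 4811/5000
5 5/2 1197/1250
6 3 459/500
7 7/2 8961/10000
s(1.5y) = (1/(4843/5000) − 1)/(3/2) = 314/14529 ≈ 2.1612%

step 1 [0.5y] swap r/2=47/4953: DF=(1 − 47/4953·(0))/(1+47/4953) = 4953/5000 ≈ 0.990600
step 2 [1y] zero: DF = P = 487/500 ≈ 0.974000
step 3 [1.5y] swap r/2=157/14666: DF=(1 − 157/14666·(0.990600+0.974000))/(1+157/14666) = 4843/5000 ≈ 0.968600
step 4 [2y] swap r/2=189/19477: DF=(1 − 189/19477·(0.990600+0.974000+0.968600))/(1+189/19477) = 4811/5000 ≈ 0.962200
step 5 [2.5y] bond c/2=3/160: DF=(6711/6400 − 3/160·(0.990600+0.974000+0.968600+0.962200))/(1+3/160) = 1197/1250 ≈ 0.957600
step 6 [3y] zero: DF = P = 459/500 ≈ 0.918000
step 7 [3.5y] bond c/2=3/200: DF=(1992213/2000000 − 3/200·(0.990600+0.974000+0.968600+0.962200+0.957600+0.918000))/(1+3/200) = 8961/10000 ≈ 0.896100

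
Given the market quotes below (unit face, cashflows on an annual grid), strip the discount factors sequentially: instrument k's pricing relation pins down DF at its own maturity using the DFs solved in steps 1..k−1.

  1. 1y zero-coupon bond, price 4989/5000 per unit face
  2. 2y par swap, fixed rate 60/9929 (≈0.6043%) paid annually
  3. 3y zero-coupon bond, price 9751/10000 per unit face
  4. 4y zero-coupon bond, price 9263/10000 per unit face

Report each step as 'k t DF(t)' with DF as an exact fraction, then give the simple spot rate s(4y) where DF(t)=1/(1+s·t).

step 1 [1y] zero: DF = P = 4989/5000 ≈ 0.997800
step 2 [2y] swap r/1=60/9929: DF=(1 − 60/9929·(0.997800))/(1+60/9929) = 247/250 ≈ 0.988000
step 3 [3y] zero: DF = P = 9751/10000 ≈ 0.975100
step 4 [4y] zero: DF = P = 9263/10000 ≈ 0.926300

1 1 4989/5000
2 2 247/250
3 3 9751/10000
4 4 9263/10000
s(4y) = (1/(9263/10000) − 1)/(4) = 737/37052 ≈ 1.9891%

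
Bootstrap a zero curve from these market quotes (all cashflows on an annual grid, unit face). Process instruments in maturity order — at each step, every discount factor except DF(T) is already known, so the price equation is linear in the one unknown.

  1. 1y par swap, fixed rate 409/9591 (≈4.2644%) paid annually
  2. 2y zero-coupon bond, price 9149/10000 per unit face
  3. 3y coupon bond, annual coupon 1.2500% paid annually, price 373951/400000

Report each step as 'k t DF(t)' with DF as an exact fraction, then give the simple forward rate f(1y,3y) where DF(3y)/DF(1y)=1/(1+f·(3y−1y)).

step 1 [1y] swap r/1=409/9591: DF=(1 − 409/9591·(0))/(1+409/9591) = 9591/10000 ≈ 0.959100
step 2 [2y] zero: DF = P = 9149/10000 ≈ 0.914900
step 3 [3y] bond c/1=1/80: DF=(373951/400000 − 1/80·(0.959100+0.914900))/(1+1/80) = 4501/5000 ≈ 0.900200

1 1 9591/10000
2 2 9149/10000
3 3 4501/5000
f(1y,3y) = ((9591/10000)/(4501/5000) − 1)/(2) = 589/18004 ≈ 3.2715%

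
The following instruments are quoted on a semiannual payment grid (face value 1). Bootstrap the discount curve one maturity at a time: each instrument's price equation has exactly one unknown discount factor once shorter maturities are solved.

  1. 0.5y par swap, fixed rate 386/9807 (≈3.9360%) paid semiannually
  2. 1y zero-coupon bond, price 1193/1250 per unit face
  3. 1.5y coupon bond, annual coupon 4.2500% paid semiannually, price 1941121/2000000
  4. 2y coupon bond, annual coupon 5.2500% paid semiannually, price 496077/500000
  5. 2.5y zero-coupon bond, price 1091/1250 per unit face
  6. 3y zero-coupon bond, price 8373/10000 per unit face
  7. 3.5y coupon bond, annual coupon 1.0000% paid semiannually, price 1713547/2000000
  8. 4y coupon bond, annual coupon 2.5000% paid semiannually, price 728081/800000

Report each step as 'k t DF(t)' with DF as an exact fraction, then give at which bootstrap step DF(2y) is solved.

step 1 [0.5y] swap r/2=193/9807: DF=(1 − 193/9807·(0))/(1+193/9807) = 9807/10000 ≈ 0.980700
step 2 [1y] zero: DF = P = 1193/1250 ≈ 0.954400
step 3 [1.5y] bond c/2=17/800: DF=(1941121/2000000 − 17/800·(0.980700+0.954400))/(1+17/800) = 9101/10000 ≈ 0.910100
step 4 [2y] bond c/2=21/800: DF=(496077/500000 − 21/800·(0.980700+0.954400+0.910100))/(1+21/800) = 447/500 ≈ 0.894000
step 5 [2.5y] zero: DF = P = 1091/1250 ≈ 0.872800
step 6 [3y] zero: DF = P = 8373/10000 ≈ 0.837300
step 7 [3.5y] bond c/2=1/200: DF=(1713547/2000000 − 1/200·(0.980700+0.954400+0.910100+0.894000+0.872800+0.837300))/(1+1/200) = 4127/5000 ≈ 0.825400
step 8 [4y] bond c/2=1/80: DF=(728081/800000 − 1/80·(0.980700+0.954400+0.910100+0.894000+0.872800+0.837300+0.825400))/(1+1/80) = 4107/5000 ≈ 0.821400

1 1/2 9807/10000
2 1 1193/1250
3 3/2 9101/10000
4 2 447/500
5 5/2 1091/1250
6 3 8373/10000
7 7/2 4127/5000
8 4 4107/5000
DF(2y) is solved at step 4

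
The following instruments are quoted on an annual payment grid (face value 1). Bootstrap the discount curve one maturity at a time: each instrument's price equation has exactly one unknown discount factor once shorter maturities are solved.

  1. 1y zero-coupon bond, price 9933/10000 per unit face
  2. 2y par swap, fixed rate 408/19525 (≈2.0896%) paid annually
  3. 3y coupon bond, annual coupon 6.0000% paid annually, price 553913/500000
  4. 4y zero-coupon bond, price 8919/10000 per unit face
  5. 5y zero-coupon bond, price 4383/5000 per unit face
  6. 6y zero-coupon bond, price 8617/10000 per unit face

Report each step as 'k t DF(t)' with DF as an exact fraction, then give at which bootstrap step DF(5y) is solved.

step 1 [1y] zero: DF = P = 9933/10000 ≈ 0.993300
step 2 [2y] swap r/1=408/19525: DF=(1 − 408/19525·(0.993300))/(1+408/19525) = 1199/1250 ≈ 0.959200
step 3 [3y] bond c/1=3/50: DF=(553913/500000 − 3/50·(0.993300+0.959200))/(1+3/50) = 4673/5000 ≈ 0.934600
step 4 [4y] zero: DF = P = 8919/10000 ≈ 0.891900
step 5 [5y] zero: DF = P = 4383/5000 ≈ 0.876600
step 6 [6y] zero: DF = P = 8617/10000 ≈ 0.861700

1 1 9933/10000
2 2 1199/1250
3 3 4673/5000
4 4 8919/10000
5 5 4383/5000
6 6 8617/10000
DF(5y) is solved at step 5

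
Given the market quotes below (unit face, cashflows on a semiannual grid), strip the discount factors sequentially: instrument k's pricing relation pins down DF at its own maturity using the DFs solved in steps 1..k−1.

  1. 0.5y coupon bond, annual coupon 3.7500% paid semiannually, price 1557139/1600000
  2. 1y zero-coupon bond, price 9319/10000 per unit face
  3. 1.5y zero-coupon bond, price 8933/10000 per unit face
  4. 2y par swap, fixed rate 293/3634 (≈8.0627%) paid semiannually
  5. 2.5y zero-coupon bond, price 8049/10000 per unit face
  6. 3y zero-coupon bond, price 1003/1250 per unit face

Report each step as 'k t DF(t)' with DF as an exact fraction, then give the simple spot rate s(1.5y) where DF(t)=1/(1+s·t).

1 1/2 9553/10000
2 1 9319/10000
3 3/2 8933/10000
4 2 1707/2000
5 5/2 8049/10000
6 3 1003/1250
s(1.5y) = (1/(8933/10000) − 1)/(3/2) = 2134/26799 ≈ 7.9630%

step 1 [0.5y] bond c/2=3/160: DF=(1557139/1600000 − 3/160·(0))/(1+3/160) = 9553/10000 ≈ 0.955300
step 2 [1y] zero: DF = P = 9319/10000 ≈ 0.931900
step 3 [1.5y] zero: DF = P = 8933/10000 ≈ 0.893300
step 4 [2y] swap r/2=293/7268: DF=(1 − 293/7268·(0.955300+0.931900+0.893300))/(1+293/7268) = 1707/2000 ≈ 0.853500
step 5 [2.5y] zero: DF = P = 8049/10000 ≈ 0.804900
step 6 [3y] zero: DF = P = 1003/1250 ≈ 0.802400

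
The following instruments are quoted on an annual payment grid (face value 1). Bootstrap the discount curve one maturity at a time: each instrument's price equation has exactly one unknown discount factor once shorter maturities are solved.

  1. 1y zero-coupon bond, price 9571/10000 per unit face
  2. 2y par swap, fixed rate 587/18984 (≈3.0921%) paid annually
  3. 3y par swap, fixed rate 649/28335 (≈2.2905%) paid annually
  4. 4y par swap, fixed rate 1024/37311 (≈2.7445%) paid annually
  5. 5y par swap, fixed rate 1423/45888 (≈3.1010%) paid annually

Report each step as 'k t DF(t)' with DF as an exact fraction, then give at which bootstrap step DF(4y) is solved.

step 1 [1y] zero: DF = P = 9571/10000 ≈ 0.957100
step 2 [2y] swap r/1=587/18984: DF=(1 − 587/18984·(0.957100))/(1+587/18984) = 9413/10000 ≈ 0.941300
step 3 [3y] swap r/1=649/28335: DF=(1 − 649/28335·(0.957100+0.941300))/(1+649/28335) = 9351/10000 ≈ 0.935100
step 4 [4y] swap r/1=1024/37311: DF=(1 − 1024/37311·(0.957100+0.941300+0.935100))/(1+1024/37311) = 561/625 ≈ 0.897600
step 5 [5y] swap r/1=1423/45888: DF=(1 − 1423/45888·(0.957100+0.941300+0.935100+0.897600))/(1+1423/45888) = 8577/10000 ≈ 0.857700

1 1 9571/10000
2 2 9413/10000
3 3 9351/10000
4 4 561/625
5 5 8577/10000
DF(4y) is solved at step 4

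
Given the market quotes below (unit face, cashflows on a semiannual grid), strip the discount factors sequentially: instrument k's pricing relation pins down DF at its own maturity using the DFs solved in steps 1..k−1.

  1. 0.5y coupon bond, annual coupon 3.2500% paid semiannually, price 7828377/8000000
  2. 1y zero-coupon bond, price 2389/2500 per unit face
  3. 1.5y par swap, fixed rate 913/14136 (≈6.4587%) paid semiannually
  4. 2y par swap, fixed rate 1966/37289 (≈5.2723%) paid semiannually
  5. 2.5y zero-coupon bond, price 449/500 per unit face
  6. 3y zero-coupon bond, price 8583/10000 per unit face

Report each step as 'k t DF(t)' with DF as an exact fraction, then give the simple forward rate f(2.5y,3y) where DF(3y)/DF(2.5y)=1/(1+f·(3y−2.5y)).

1 1/2 9629/10000
2 1 2389/2500
3 3/2 9087/10000
4 2 9017/10000
5 5/2 449/500
6 3 8583/10000
f(2.5y,3y) = ((449/500)/(8583/10000) − 1)/(1/2) = 794/8583 ≈ 9.2508%

step 1 [0.5y] bond c/2=13/800: DF=(7828377/8000000 − 13/800·(0))/(1+13/800) = 9629/10000 ≈ 0.962900
step 2 [1y] zero: DF = P = 2389/2500 ≈ 0.955600
step 3 [1.5y] swap r/2=913/28272: DF=(1 − 913/28272·(0.962900+0.955600))/(1+913/28272) = 9087/10000 ≈ 0.908700
step 4 [2y] swap r/2=983/37289: DF=(1 − 983/37289·(0.962900+0.955600+0.908700))/(1+983/37289) = 9017/10000 ≈ 0.901700
step 5 [2.5y] zero: DF = P = 449/500 ≈ 0.898000
step 6 [3y] zero: DF = P = 8583/10000 ≈ 0.858300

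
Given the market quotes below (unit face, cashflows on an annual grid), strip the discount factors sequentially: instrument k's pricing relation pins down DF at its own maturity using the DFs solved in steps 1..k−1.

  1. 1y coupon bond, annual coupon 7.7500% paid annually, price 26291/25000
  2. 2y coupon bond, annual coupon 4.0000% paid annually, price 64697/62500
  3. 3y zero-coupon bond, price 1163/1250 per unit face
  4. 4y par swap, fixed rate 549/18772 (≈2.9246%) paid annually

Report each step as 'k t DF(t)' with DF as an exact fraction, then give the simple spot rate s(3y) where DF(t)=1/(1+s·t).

step 1 [1y] bond c/1=31/400: DF=(26291/25000 − 31/400·(0))/(1+31/400) = 122/125 ≈ 0.976000
step 2 [2y] bond c/1=1/25: DF=(64697/62500 − 1/25·(0.976000))/(1+1/25) = 4789/5000 ≈ 0.957800
step 3 [3y] zero: DF = P = 1163/1250 ≈ 0.930400
step 4 [4y] swap r/1=549/18772: DF=(1 − 549/18772·(0.976000+0.957800+0.930400))/(1+549/18772) = 4451/5000 ≈ 0.890200

1 1 122/125
2 2 4789/5000
3 3 1163/1250
4 4 4451/5000
s(3y) = (1/(1163/1250) − 1)/(3) = 29/1163 ≈ 2.4936%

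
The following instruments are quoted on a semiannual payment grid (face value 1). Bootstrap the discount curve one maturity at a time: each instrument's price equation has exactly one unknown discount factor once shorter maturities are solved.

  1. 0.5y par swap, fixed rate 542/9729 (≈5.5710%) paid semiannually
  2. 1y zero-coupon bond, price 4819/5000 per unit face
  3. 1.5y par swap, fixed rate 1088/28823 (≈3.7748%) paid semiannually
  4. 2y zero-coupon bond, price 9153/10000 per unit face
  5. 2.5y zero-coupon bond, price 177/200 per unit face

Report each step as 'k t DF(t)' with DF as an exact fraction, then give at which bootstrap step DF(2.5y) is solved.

step 1 [0.5y] swap r/2=271/9729: DF=(1 − 271/9729·(0))/(1+271/9729) = 9729/10000 ≈ 0.972900
step 2 [1y] zero: DF = P = 4819/5000 ≈ 0.963800
step 3 [1.5y] swap r/2=544/28823: DF=(1 − 544/28823·(0.972900+0.963800))/(1+544/28823) = 591/625 ≈ 0.945600
step 4 [2y] zero: DF = P = 9153/10000 ≈ 0.915300
step 5 [2.5y] zero: DF = P = 177/200 ≈ 0.885000

1 1/2 9729/10000
2 1 4819/5000
3 3/2 591/625
4 2 9153/10000
5 5/2 177/200
DF(2.5y) is solved at step 5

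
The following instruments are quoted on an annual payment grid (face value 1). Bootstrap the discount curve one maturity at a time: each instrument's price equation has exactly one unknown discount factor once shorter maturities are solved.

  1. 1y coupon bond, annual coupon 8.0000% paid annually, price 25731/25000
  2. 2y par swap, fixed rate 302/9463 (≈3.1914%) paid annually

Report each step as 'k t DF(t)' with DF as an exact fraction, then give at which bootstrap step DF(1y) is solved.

1 1 953/1000
2 2 2349/2500
DF(1y) is solved at step 1

step 1 [1y] bond c/1=2/25: DF=(25731/25000 − 2/25·(0))/(1+2/25) = 953/1000 ≈ 0.953000
step 2 [2y] swap r/1=302/9463: DF=(1 − 302/9463·(0.953000))/(1+302/9463) = 2349/2500 ≈ 0.939600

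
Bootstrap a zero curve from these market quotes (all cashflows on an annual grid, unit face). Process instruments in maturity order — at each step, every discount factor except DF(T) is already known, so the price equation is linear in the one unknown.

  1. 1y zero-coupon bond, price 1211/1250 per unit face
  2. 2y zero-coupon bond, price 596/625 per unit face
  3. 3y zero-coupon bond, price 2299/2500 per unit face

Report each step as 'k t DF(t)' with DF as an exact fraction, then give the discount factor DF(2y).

step 1 [1y] zero: DF = P = 1211/1250 ≈ 0.968800
step 2 [2y] zero: DF = P = 596/625 ≈ 0.953600
step 3 [3y] zero: DF = P = 2299/2500 ≈ 0.919600

1 1 1211/1250
2 2 596/625
3 3 2299/2500
DF(2y) = 596/625 ≈ 0.953600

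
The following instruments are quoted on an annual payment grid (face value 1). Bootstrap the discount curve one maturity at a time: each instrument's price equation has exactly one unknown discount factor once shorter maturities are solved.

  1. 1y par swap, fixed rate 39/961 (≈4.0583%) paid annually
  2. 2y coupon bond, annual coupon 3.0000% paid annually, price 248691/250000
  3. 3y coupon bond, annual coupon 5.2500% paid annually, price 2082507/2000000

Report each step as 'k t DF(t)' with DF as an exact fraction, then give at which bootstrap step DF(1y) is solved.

step 1 [1y] swap r/1=39/961: DF=(1 − 39/961·(0))/(1+39/961) = 961/1000 ≈ 0.961000
step 2 [2y] bond c/1=3/100: DF=(248691/250000 − 3/100·(0.961000))/(1+3/100) = 4689/5000 ≈ 0.937800
step 3 [3y] bond c/1=21/400: DF=(2082507/2000000 − 21/400·(0.961000+0.937800))/(1+21/400) = 4473/5000 ≈ 0.894600

1 1 961/1000
2 2 4689/5000
3 3 4473/5000
DF(1y) is solved at step 1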